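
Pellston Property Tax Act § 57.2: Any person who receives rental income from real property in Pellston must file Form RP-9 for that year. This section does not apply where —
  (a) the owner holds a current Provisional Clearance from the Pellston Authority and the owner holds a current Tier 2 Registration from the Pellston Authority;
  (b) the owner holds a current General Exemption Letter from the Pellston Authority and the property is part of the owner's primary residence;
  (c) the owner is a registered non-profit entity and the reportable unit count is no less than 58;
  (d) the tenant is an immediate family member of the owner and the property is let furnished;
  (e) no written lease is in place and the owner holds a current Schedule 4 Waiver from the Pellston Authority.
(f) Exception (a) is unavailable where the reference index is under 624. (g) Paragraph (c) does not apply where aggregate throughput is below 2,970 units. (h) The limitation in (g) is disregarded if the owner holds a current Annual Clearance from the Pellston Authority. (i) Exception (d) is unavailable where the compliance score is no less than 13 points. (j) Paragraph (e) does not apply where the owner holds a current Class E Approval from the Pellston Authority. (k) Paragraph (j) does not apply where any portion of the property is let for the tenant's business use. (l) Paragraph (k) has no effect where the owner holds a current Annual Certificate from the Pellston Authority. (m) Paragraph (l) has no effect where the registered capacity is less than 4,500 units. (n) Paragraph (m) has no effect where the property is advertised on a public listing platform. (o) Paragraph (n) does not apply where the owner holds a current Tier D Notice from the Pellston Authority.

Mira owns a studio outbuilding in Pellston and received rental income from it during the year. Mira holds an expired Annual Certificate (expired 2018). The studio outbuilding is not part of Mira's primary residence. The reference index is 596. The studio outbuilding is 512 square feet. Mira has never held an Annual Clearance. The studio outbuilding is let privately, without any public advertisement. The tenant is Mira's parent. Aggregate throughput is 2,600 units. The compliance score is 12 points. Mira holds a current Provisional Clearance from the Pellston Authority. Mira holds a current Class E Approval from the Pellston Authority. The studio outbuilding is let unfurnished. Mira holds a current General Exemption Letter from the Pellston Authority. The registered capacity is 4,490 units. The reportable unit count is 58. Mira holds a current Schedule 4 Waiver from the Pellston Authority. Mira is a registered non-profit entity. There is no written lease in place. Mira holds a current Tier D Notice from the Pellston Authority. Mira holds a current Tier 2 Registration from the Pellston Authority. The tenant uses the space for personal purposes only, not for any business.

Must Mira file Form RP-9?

Exception (a) is satisfied on its face — a current Provisional Clearance is held; a current Tier 2 Registration is held. However, paragraph (f) must be considered: (f) operates against (a): the reference index is 596, under the 624 limit. Exception (a) does not apply.
Exception (b) fails — the studio outbuilding is not part of the primary residence.
Exception (c)'s conditions are all satisfied: Mira is a registered non-profit; the reportable unit count is 58, meeting the 58 threshold. However, paragraphs (g)–(h) must be considered: (g) applies — aggregate throughput is 2,600 units, below the 2,970 units limit. (h), which would lift (g), does not operate here — there is no Annual Clearance in force. (c) is therefore removed.
Exception (d) does not apply: the property is let unfurnished.
Exception (e) is satisfied on its face — there is no written lease; a current Schedule 4 Waiver is held. But applying paragraphs (j)–(o): (j) applies — a current Class E Approval is held. (k), which would lift (j), is not triggered — the space is used for personal purposes only. So (e) is unavailable.
No exception applies. The general rule governs.

Yes — Mira must file Form RP-9.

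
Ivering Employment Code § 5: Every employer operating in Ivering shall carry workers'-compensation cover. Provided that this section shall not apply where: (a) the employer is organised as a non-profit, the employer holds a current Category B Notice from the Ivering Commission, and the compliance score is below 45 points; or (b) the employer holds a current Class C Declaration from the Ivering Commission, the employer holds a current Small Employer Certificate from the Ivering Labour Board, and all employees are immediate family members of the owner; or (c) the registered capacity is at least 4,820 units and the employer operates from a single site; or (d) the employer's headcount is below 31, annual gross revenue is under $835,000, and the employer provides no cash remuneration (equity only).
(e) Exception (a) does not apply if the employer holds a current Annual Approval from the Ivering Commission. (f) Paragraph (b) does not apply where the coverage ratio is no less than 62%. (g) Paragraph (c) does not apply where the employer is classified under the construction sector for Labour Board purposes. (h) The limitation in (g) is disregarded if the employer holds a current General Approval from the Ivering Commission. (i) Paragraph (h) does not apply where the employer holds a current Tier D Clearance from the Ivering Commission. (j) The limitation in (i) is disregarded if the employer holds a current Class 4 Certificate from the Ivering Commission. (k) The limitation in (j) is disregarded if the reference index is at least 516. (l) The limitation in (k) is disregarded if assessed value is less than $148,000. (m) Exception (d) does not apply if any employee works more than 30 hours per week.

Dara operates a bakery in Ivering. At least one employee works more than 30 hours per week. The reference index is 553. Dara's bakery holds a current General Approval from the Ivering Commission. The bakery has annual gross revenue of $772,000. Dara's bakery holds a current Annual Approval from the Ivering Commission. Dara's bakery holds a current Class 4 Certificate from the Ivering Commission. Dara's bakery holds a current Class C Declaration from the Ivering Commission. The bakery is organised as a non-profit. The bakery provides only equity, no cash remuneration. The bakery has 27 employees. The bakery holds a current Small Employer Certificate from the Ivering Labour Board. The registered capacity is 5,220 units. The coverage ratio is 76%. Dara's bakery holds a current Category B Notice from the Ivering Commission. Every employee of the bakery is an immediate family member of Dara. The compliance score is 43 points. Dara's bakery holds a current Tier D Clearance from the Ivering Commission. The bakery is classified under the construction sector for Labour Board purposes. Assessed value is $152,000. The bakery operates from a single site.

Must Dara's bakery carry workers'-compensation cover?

Yes — Dara's bakery must carry workers'-compensation cover.

Exception (a)'s conditions are all satisfied: the employer is a non-profit; a current Category B Notice is held; the compliance score is 43 points, below the 45 points limit. But: (e) applies — a current Annual Approval is held. (a) is therefore removed.
Exception (b): a current Class C Declaration is held; a current Small Employer Certificate is held; every employee is an immediate family member — every condition holds. But applying paragraph (f): (f) operates against (b): the coverage ratio is 76%, meeting the 62% threshold. So (b) is unavailable.
Exception (c): the registered capacity is 5,220 units, meeting the 4,820 units threshold; the employer operates from a single site — every condition holds. But applying paragraphs (g)–(l): (g) operates — the bakery is classified under the construction sector. (h) is triggered (a current General Approval is held), but is set aside by (i): (i) operates against (h): a current Tier D Clearance is held. (j) would limit (i) — a current Class 4 Certificate is held — but (k) sets (j) aside: (k) operates against (j): the reference index is 553, meeting the 516 threshold. (l), which would lift (k), is not triggered — assessed value is $152,000, not less than $148,000. Exception (c) does not apply.
Exception (d): the employer's headcount is 27, below the 31 limit; annual gross revenue is $772,000, under the $835,000 limit; remuneration is equity-only — every condition holds. But applying paragraph (m): (m) is engaged — at least one employee exceeds 30 hours/week. So (d) is unavailable.
No exception is made out. Dara's bakery falls within the general rule.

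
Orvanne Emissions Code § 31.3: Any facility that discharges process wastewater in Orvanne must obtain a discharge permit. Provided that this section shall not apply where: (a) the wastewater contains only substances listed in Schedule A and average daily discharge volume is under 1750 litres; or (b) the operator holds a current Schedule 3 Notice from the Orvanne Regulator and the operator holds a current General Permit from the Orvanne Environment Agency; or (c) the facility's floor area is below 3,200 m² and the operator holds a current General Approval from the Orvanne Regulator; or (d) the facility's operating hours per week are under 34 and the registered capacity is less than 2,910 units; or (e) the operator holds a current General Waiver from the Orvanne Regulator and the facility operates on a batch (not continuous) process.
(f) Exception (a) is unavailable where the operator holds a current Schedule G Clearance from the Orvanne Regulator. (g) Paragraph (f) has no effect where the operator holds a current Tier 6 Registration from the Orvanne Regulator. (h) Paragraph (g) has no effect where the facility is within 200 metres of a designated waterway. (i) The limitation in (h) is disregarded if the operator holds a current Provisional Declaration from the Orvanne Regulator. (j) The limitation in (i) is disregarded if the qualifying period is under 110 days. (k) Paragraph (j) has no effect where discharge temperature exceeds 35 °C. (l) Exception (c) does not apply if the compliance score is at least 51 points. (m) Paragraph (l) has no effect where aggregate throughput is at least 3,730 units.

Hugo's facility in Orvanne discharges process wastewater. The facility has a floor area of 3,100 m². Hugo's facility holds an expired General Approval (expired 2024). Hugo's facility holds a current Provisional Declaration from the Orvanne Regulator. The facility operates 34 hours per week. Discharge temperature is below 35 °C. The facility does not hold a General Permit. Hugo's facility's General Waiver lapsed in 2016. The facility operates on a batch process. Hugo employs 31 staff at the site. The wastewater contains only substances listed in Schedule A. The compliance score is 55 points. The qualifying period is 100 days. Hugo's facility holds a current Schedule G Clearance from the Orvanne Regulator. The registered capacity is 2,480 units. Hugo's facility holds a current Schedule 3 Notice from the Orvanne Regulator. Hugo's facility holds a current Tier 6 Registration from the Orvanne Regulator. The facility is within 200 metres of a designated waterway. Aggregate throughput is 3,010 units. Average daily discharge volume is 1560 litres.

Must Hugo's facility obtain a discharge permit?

Yes — Hugo's facility must obtain a discharge permit.

Exception (a) is satisfied on its face — the wastewater is Schedule-A-only; average daily discharge volume is 1560 litres, under the 1750 litres limit. But: (f) operates against (a): a current Schedule G Clearance is held. (g) applies (a current Tier 6 Registration is held), but is overridden by (h): (h) is triggered — the facility is within 200 m of a designated waterway. (i) operates (a current Provisional Declaration is held), but is displaced by (j): (j) operates against (i): the qualifying period is 100 days, under the 110 days limit. (k) is not triggered (discharge temperature is below 35 °C), so (j) stands. So (a) is unavailable.
Exception (b) requires that the operator holds a current General Permit from the Orvanne Environment Agency; but no General Permit is held, so (b) is unavailable.
Exception (c) does not apply: the General Approval is not current.
Exception (d) fails — the facility's operating hours per week are 34, not under 34.
Exception (e) does not apply: no current General Waiver is held.
No exception displaces § 31.3.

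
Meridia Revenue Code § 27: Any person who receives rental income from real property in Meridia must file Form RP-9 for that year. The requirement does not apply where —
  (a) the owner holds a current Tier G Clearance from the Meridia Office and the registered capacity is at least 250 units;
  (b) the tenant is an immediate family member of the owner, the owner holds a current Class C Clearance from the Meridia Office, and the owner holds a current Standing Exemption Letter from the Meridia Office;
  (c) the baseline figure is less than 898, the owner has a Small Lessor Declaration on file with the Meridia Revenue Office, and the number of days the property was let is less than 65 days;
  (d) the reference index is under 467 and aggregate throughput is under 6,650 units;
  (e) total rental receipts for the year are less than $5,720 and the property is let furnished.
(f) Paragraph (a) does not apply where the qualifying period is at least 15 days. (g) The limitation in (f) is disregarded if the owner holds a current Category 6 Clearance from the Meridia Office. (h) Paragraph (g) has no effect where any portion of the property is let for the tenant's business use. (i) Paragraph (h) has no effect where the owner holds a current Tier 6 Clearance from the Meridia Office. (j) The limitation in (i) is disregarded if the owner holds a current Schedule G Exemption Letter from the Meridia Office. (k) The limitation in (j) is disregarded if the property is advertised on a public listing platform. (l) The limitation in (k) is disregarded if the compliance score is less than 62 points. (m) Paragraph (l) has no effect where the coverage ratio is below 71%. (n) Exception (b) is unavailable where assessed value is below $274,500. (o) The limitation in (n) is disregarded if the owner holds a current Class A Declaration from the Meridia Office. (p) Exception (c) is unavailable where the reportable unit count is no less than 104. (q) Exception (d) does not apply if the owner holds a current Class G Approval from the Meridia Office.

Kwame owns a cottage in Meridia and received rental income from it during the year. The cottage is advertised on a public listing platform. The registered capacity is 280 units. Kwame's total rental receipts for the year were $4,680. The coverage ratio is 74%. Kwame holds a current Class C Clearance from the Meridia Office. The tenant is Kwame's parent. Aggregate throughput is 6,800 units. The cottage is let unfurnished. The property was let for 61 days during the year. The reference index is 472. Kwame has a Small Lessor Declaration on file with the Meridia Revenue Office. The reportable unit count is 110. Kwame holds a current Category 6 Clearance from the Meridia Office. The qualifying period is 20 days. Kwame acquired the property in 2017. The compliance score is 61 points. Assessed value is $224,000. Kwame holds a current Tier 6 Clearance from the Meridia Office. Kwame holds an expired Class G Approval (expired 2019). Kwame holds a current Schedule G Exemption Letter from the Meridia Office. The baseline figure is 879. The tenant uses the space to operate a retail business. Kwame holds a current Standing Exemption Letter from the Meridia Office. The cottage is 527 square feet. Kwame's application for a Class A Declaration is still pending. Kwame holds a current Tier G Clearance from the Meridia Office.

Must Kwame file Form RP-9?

Exception (a) is satisfied on its face — a current Tier G Clearance is held; the registered capacity is 280 units, meeting the 250 units threshold. But: (f) operates against (a): the qualifying period is 20 days, meeting the 15 days threshold. (g) would limit (f) — a current Category 6 Clearance is held — but (h) sets (g) aside: (h) is engaged — the space is let for business use. (i) operates (a current Tier 6 Clearance is held), but is displaced by (j): (j) operates against (i): a current Schedule G Exemption Letter is held. (k) applies (the property is publicly advertised), but is itself disapplied by (l): (l) applies — the compliance score is 61 points, less than the 62 points limit. (m) is not engaged (the coverage ratio is 74%, not below 71%), so (l) stands. Exception (a) does not apply.
Exception (b): the tenant is an immediate family member; a current Class C Clearance is held; a current Standing Exemption Letter is held — every condition holds. However, paragraphs (n)–(o) must be considered: (n) operates against (b): assessed value is $224,000, below the $274,500 limit. (o) is not triggered (there is no Class A Declaration in force), so (n) stands. So (b) is unavailable.
Exception (c)'s conditions are all satisfied: the baseline figure is 879, less than the 898 limit; a Small Lessor Declaration is on file; the number of days the property was let is 61 days, less than the 65 days limit. But applying paragraph (p): (p) is engaged — the reportable unit count is 110, meeting the 104 threshold. Exception (c) does not apply.
Exception (d) requires that the reference index is under 467; but the reference index is 472, not under 467, so (d) is unavailable.
Exception (e) requires that the property is let furnished; but the property is let unfurnished, so (e) is unavailable.
No exception applies. The general rule governs.

Yes — Kwame must file Form RP-9.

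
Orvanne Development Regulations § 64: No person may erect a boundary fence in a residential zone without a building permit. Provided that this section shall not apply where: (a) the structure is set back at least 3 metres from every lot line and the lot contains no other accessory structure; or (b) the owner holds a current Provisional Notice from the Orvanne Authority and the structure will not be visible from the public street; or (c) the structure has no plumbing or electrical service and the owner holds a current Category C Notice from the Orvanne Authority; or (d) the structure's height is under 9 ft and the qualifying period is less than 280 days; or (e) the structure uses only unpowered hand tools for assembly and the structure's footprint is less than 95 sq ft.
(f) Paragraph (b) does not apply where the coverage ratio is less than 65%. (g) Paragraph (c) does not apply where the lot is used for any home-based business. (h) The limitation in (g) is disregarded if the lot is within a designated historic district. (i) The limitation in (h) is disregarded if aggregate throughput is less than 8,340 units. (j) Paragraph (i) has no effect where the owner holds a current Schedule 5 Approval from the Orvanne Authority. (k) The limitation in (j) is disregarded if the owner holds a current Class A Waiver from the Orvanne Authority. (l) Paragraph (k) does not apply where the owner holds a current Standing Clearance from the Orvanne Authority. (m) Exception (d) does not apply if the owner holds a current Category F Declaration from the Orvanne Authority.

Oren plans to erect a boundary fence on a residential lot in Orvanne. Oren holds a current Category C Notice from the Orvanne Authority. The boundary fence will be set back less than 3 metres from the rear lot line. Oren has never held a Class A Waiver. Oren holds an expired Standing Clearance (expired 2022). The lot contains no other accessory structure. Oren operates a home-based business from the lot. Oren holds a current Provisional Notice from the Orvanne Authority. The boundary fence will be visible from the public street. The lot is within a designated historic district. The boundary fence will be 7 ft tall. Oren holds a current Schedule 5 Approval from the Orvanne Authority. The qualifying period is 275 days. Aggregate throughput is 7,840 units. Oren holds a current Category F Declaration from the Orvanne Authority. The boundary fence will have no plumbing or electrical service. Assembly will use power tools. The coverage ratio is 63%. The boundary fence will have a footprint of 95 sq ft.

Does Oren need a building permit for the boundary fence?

No — exception (c) applies; Oren does not need a building permit.

Exception (a) does not apply: the rear setback is under 3 m.
Exception (b) requires that the structure will not be visible from the public street; but the structure will be visible from the street, so (b) is unavailable.
Exception (c) is satisfied on its face — there is no plumbing or electrical service; a current Category C Notice is held. Applying paragraphs (g)–(l): (g) is triggered (a home-based business operates on the lot), but is set aside by (h): (h) is triggered — the lot is in a historic district. (i) is engaged (aggregate throughput is 7,840 units, less than the 8,340 units limit), but is overridden by (j): (j) operates against (i): a current Schedule 5 Approval is held. (k) is inapplicable (there is no Class A Waiver in force), so (j) stands. Exception (c) stands.
Exception (d) is satisfied on its face — the structure's height is 7 ft, under the 9 ft limit; the qualifying period is 275 days, less than the 280 days limit. But: (m) is engaged — a current Category F Declaration is held. Exception (d) does not apply.
Exception (e) requires that the structure uses only unpowered hand tools for assembly; but assembly uses power tools, so (e) is unavailable.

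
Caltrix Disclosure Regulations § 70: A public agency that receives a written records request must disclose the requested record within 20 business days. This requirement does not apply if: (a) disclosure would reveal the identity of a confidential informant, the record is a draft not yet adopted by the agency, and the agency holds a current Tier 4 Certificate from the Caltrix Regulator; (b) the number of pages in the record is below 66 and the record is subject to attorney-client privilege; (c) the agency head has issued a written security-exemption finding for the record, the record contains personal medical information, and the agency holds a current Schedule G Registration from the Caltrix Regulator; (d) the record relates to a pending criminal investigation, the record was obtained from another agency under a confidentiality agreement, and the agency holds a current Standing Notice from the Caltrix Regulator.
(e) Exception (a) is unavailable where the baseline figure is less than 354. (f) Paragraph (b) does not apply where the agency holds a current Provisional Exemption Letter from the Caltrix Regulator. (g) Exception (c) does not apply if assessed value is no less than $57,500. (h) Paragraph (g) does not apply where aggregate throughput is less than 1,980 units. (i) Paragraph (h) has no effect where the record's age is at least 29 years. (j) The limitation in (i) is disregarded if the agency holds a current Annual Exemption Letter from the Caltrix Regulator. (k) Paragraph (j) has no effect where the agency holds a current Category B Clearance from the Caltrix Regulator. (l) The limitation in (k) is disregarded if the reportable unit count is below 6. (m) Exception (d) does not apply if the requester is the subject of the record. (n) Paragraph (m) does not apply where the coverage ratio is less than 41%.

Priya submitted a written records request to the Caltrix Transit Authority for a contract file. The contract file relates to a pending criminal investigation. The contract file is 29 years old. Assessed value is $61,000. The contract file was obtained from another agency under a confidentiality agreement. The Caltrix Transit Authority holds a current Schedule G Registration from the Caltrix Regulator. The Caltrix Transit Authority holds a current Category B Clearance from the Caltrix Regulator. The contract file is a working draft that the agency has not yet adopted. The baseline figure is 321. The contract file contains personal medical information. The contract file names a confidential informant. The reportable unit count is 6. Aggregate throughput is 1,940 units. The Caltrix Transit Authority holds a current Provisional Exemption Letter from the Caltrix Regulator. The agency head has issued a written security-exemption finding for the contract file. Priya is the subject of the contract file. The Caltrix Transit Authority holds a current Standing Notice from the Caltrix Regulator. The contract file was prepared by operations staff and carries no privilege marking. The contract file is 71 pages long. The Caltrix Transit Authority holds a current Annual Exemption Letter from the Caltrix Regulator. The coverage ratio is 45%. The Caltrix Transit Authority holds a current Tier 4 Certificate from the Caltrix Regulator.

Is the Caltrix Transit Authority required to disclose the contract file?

Exception (a) is satisfied on its face — the contract file names a confidential informant; the contract file is an unadopted draft; a current Tier 4 Certificate is held. Turning to paragraph (e): (e) operates against (a): the baseline figure is 321, less than the 354 limit. Exception (a) does not apply.
Exception (b) requires that the number of pages in the record is below 66; but the number of pages in the record is 71, not below 66, so (b) is unavailable.
All of (c)'s requirements are met (a written security-exemption finding has been issued; the contract file contains personal medical information; a current Schedule G Registration is held). Turning to paragraphs (g)–(l): (g) operates against (c): assessed value is $61,000, meeting the $57,500 threshold. (h) is triggered (aggregate throughput is 1,940 units, less than the 1,980 units limit), but is displaced by (i): (i) applies — the record's age is 29 years, meeting the 29 years threshold. (j) applies (a current Annual Exemption Letter is held), but is itself disapplied by (k): (k) operates — a current Category B Clearance is held. (l), which would lift (k), is not triggered — the reportable unit count is 6, not below 6. So (c) is unavailable.
Exception (d) is satisfied on its face — the contract file relates to a pending investigation; the contract file was obtained under a confidentiality agreement; a current Standing Notice is held. But applying paragraphs (m)–(n): (m) operates against (d): Priya is the subject of the contract file. (n), which would lift (m), is not engaged — the coverage ratio is 45%, not less than 41%. Exception (d) does not apply.
Every exception is unavailable, so the rule governs.

Yes — the Caltrix Transit Authority must disclose the contract file.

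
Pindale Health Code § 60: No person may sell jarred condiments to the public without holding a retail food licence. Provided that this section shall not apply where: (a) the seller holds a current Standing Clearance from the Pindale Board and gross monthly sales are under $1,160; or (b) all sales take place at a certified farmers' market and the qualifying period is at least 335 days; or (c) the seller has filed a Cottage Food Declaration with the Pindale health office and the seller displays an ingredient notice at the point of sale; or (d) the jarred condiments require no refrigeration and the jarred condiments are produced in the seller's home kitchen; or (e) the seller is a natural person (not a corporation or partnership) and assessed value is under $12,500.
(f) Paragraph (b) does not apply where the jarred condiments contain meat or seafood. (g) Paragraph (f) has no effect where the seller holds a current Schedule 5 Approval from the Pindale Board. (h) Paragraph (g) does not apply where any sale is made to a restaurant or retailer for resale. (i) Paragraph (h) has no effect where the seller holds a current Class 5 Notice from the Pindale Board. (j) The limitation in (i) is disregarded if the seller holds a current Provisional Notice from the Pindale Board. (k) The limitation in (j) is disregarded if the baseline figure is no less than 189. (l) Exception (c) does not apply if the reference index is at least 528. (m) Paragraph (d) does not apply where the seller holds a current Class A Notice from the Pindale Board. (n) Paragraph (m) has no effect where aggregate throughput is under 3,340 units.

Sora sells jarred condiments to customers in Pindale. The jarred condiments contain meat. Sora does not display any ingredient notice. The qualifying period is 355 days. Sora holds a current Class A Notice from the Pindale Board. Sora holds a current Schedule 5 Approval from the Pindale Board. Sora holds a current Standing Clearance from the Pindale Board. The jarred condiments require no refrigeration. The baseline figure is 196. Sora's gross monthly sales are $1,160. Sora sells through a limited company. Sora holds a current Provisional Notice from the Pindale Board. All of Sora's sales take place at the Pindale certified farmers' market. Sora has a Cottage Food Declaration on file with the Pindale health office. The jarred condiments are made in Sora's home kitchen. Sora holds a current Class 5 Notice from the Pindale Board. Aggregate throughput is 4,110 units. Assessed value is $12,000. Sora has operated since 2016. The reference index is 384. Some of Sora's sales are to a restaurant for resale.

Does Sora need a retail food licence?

No — exception (b) applies; Sora is not required to hold a retail food licence.

Exception (a) does not apply: gross monthly sales are $1,160, not under $1,160.
All of (b)'s requirements are met (all sales are at a certified farmers' market; the qualifying period is 355 days, meeting the 335 days threshold). Applying paragraphs (f)–(k): (f) is triggered (the jarred condiments contain meat), but is displaced by (g): (g) operates against (f): a current Schedule 5 Approval is held. (h) is engaged (some sales are to a restaurant for resale), but is displaced by (i): (i) operates against (h): a current Class 5 Notice is held. (j) applies (a current Provisional Notice is held), but yields to (k): (k) is triggered — the baseline figure is 196, meeting the 189 threshold. Exception (b) stands.
Exception (c) requires that the seller displays an ingredient notice at the point of sale; but no ingredient notice is displayed, so (c) is unavailable.
Exception (d): the jarred condiments are shelf-stable; the jarred condiments are home-kitchen produced — every condition holds. But: (m) operates against (d): a current Class A Notice is held. (n), which would lift (m), is not engaged — aggregate throughput is 4,110 units, not under 3,340 units. Exception (d) does not apply.
Exception (e) does not apply: the seller operates through a limited company.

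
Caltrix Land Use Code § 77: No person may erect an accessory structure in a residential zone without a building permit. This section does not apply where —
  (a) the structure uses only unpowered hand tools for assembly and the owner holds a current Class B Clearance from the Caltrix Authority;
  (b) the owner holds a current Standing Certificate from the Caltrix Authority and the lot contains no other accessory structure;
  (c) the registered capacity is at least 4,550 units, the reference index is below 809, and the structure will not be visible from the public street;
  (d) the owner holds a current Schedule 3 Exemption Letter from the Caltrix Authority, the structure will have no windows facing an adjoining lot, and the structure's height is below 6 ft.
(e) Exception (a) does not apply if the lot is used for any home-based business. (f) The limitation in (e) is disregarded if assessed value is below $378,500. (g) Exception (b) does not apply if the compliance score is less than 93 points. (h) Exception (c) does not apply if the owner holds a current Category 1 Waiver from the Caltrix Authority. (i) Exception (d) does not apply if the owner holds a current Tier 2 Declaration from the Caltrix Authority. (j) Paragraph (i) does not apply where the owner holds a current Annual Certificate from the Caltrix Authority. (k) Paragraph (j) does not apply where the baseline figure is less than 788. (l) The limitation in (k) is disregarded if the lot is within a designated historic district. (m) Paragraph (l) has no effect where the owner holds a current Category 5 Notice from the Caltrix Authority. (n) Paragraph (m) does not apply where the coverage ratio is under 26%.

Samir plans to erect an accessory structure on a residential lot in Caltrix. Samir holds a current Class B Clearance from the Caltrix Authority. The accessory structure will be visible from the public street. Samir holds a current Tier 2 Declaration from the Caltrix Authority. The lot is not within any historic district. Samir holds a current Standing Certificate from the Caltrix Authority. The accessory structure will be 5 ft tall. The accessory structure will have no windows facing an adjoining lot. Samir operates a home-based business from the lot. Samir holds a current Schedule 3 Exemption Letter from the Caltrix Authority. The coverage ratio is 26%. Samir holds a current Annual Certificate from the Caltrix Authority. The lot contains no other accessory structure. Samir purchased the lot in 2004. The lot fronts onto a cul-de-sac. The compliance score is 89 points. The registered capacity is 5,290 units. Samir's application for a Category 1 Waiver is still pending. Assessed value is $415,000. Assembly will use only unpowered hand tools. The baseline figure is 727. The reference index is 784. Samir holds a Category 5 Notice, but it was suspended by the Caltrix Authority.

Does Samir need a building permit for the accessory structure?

Yes — Samir must obtain a building permit.

Exception (a): assembly uses only hand tools; a current Class B Clearance is held — every condition holds. But applying paragraphs (e)–(f): (e) operates against (a): a home-based business operates on the lot. (f) is not triggered (assessed value is $415,000, not below $378,500), so (e) stands. (a) is therefore removed.
Exception (b) is satisfied on its face — a current Standing Certificate is held; the lot has no other accessory structure. Turning to paragraph (g): (g) is triggered — the compliance score is 89 points, less than the 93 points limit. (b) is therefore removed.
Exception (c) does not apply: the structure will be visible from the street.
Exception (d): a current Schedule 3 Exemption Letter is held; no windows face an adjoining lot; the structure's height is 5 ft, below the 6 ft limit — every condition holds. Turning to paragraphs (i)–(n): (i) operates against (d): a current Tier 2 Declaration is held. (j) would limit (i) — a current Annual Certificate is held — but (k) sets (j) aside: (k) operates — the baseline figure is 727, less than the 788 limit. (l) is not engaged (the lot is not in a historic district), so (k) stands. Exception (d) does not apply.
No exception displaces § 77.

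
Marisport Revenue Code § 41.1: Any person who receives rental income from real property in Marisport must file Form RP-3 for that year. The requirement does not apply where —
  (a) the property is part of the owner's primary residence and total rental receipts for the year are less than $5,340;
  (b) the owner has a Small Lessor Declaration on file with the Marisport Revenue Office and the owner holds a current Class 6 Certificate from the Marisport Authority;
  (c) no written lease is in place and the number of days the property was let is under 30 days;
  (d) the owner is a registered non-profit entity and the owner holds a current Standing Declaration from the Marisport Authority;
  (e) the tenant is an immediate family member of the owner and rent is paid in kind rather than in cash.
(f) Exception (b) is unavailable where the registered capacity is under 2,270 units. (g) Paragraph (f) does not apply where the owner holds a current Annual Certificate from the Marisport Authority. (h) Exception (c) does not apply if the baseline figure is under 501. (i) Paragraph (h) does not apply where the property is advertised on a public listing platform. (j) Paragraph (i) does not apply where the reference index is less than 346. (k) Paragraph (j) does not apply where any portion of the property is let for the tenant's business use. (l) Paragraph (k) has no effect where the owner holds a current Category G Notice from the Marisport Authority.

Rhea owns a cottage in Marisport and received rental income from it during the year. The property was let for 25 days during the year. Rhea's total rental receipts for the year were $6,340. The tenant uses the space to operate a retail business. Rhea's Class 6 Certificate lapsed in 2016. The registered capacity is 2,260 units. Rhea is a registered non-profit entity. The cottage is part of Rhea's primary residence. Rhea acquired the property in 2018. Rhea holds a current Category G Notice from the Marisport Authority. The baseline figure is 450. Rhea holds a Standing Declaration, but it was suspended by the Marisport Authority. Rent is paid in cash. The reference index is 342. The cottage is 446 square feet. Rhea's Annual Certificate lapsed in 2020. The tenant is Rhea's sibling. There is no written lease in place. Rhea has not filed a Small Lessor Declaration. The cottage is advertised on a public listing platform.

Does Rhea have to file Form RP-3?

Yes — Rhea must file Form RP-3.

Exception (a) does not apply: total rental receipts for the year are $6,340, not less than $5,340.
Exception (b) requires that the owner has a Small Lessor Declaration on file with the Marisport Revenue Office; but no Small Lessor Declaration is on file, so (b) is unavailable.
Exception (c): there is no written lease; the number of days the property was let is 25 days, under the 30 days limit — every condition holds. But: (h) is triggered — the baseline figure is 450, under the 501 limit. (i) is triggered (the property is publicly advertised), but yields to (j): (j) operates against (i): the reference index is 342, less than the 346 limit. (k) is triggered (the space is let for business use), but is itself disapplied by (l): (l) operates — a current Category G Notice is held. (c) is therefore removed.
Exception (d) does not apply: no current Standing Declaration is held.
Exception (e) requires that rent is paid in kind rather than in cash; but rent is paid in cash, so (e) is unavailable.
No exception is made out. Rhea falls within the general rule.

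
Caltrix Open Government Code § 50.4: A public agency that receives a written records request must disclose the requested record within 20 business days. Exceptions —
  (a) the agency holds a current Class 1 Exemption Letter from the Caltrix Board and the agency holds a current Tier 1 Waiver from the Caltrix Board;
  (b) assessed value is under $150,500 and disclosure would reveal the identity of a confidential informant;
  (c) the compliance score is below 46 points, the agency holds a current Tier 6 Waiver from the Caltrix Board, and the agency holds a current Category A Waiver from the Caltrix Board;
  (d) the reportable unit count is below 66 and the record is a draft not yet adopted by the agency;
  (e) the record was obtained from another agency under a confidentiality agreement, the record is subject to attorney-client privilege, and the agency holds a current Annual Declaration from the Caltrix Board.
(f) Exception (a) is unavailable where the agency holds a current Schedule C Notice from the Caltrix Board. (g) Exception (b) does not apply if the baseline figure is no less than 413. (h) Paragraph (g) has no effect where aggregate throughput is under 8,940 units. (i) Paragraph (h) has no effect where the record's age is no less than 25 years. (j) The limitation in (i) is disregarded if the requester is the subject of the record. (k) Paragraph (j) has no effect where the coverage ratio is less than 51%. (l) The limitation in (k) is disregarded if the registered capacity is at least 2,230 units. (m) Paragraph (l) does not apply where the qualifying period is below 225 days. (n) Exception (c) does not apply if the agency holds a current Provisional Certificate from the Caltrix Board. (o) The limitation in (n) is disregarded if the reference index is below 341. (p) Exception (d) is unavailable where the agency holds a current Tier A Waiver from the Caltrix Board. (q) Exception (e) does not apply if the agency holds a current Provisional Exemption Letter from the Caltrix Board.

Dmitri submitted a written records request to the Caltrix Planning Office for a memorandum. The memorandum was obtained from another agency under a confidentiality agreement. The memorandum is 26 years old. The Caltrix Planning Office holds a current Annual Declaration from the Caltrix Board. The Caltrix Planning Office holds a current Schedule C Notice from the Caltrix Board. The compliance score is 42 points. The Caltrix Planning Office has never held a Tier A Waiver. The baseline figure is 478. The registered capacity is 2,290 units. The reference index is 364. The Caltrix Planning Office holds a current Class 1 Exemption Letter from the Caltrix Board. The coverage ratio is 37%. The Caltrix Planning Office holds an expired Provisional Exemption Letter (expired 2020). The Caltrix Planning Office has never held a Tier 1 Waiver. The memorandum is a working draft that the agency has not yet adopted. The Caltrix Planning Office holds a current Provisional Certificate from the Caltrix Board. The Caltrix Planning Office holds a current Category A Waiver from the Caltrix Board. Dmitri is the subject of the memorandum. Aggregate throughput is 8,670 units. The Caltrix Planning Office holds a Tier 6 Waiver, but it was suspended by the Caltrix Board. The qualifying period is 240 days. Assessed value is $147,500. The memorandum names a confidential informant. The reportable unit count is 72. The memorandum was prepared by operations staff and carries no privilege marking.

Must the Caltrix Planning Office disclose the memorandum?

No — exception (b) applies; the Caltrix Planning Office is not required to disclose the memorandum.

Exception (a) requires that the agency holds a current Tier 1 Waiver from the Caltrix Board; but there is no Tier 1 Waiver in force, so (a) is unavailable.
All of (b)'s requirements are met (assessed value is $147,500, under the $150,500 limit; the memorandum names a confidential informant). Applying paragraphs (g)–(m): (g) would limit (b) — the baseline figure is 478, meeting the 413 threshold — but (h) sets (g) aside: (h) operates against (g): aggregate throughput is 8,670 units, under the 8,940 units limit. (i) is engaged (the record's age is 26 years, meeting the 25 years threshold), but yields to (j): (j) is triggered — Dmitri is the subject of the memorandum. (k) would limit (j) — the coverage ratio is 37%, less than the 51% limit — but (l) sets (k) aside: (l) operates — the registered capacity is 2,290 units, meeting the 2,230 units threshold. (m), which would lift (l), does not operate here — the qualifying period is 240 days, not below 225 days. Exception (b) stands.
Exception (c) requires that the agency holds a current Tier 6 Waiver from the Caltrix Board; but no current Tier 6 Waiver is held, so (c) is unavailable.
Exception (d) does not apply: the reportable unit count is 72, not below 66.
Exception (e) requires that the record is subject to attorney-client privilege; but the memorandum carries no privilege marking, so (e) is unavailable.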